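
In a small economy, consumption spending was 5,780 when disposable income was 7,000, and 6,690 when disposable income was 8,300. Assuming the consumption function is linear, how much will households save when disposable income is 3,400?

MPC = (6690 − 5780)/(8300 − 7000) = 910/1300 = 0.7
a = 5780 − 0.7(7000) = 5780 − 4900 = 880
C = 880 + 0.7(3400) = 3260
S = 3400 − 3260 = 140

S = 140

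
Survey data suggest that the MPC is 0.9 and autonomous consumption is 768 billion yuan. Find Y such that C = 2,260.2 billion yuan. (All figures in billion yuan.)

768 + 0.9Y = 2260.2
0.9Y = 1492.2, so Y = 1492.2/0.9 = 1658

Y = 1658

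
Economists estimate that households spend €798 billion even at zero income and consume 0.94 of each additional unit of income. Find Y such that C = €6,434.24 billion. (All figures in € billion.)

798 + 0.94Y = 6434.24
0.94Y = 5636.24, so Y = 5636.24/0.94 = 5996

Y = 5996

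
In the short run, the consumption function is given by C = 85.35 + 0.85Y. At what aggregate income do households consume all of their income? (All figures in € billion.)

At break-even, C = Y: 85.35 + 0.85Y = Y
0.15Y = 85.35, so Y = 85.35/0.15 = 569

Y = 569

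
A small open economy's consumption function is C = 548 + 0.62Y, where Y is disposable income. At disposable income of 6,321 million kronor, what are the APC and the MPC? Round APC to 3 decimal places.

MPC = 0.62 (the slope of the consumption function)
C = 548 + 0.62(6321) = 4467.02, so APC = 4467.02/6321 = 0.707

APC = 0.707; MPC = 0.62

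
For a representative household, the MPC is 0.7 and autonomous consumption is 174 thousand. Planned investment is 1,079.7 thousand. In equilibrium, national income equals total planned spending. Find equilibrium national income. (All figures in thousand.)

Y = 4179

Y = C + I = 174 + 0.7Y + 1079.7
Y − 0.7Y = 1253.7
0.3Y = 1253.7, so Y = 1253.7/0.3 = 4179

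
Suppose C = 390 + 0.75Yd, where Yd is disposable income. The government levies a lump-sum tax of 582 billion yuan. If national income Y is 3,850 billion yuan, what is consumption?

C = 2841

Yd = Y − T = 3850 − 582 = 3268
C = 390 + 0.75(3268) = 390 + 2451 = 2841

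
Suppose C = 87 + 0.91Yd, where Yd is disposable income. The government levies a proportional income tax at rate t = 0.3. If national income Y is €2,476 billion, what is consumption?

C = 1664.212

Yd = (1 − 0.3)(2476) = 0.7(2476) = 1733.2
C = 87 + 0.91(1733.2) = 87 + 1577.212 = 1664.212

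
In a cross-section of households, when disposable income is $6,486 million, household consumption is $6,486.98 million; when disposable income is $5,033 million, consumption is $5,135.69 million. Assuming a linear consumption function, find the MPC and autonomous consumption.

MPC = ΔC/ΔY = (6486.98 − 5135.69)/(6486 − 5033) = 1351.29/1453 = 0.93
a = C − MPC·Y = 5135.69 − 0.93(5033) = 5135.69 − 4680.69 = 455

MPC = 0.93; a = 455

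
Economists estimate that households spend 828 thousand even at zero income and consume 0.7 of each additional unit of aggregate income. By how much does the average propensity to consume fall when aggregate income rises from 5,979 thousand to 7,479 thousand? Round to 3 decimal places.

At Y = 5979: C = 828 + 0.7(5979) = 5013.3, APC = 5013.3/5979 = 0.8385
At Y = 7479: C = 6063.3, APC = 6063.3/7479 = 0.8107
Fall in APC = 0.8385 − 0.8107 = 0.0278 ≈ 0.028

ΔAPC = 0.028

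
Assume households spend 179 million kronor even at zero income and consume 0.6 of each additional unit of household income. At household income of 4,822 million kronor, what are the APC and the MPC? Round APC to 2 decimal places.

MPC = 0.6 (the slope of the consumption function)
C = 179 + 0.6(4822) = 3072.2, so APC = 3072.2/4822 = 0.64

APC = 0.64; MPC = 0.6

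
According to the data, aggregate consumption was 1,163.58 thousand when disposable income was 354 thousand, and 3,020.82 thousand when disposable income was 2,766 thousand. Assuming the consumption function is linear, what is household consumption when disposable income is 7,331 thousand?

C = 6535.87

MPC = (3020.82 − 1163.58)/(2766 − 354) = 1857.24/2412 = 0.77
a = 1163.58 − 0.77(354) = 1163.58 − 272.58 = 891
C = 891 + 0.77(7331) = 891 + 5644.87 = 6535.87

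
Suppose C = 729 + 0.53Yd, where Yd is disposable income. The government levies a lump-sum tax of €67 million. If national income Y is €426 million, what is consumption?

C = 919.27

Yd = Y − T = 426 − 67 = 359
C = 729 + 0.53(359) = 729 + 190.27 = 919.27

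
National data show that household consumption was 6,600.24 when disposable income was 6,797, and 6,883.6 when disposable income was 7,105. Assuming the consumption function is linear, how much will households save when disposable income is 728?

MPC = (6883.6 − 6600.24)/(7105 − 6797) = 283.36/308 = 0.92
a = 6600.24 − 0.92(6797) = 6600.24 − 6253.24 = 347
C = 347 + 0.92(728) = 1016.76
S = 728 − 1016.76 = -288.76

S = -288.76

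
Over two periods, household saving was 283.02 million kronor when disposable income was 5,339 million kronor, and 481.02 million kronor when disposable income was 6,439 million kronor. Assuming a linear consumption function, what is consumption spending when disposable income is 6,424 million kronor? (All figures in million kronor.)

C = 5945.68

MPS = ΔS/ΔY = (481.02 − 283.02)/(6439 − 5339) = 198/1100 = 0.18
MPC = 1 − MPS = 0.82
Autonomous saving = 283.02 − 0.18(5339) = -678, so a = 678
C = 678 + 0.82(6424) = 678 + 5267.68 = 5945.68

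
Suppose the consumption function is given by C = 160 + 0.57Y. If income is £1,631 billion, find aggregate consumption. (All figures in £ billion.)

C = 160 + 0.57(1631) = 160 + 929.67 = 1089.67

C = 1089.67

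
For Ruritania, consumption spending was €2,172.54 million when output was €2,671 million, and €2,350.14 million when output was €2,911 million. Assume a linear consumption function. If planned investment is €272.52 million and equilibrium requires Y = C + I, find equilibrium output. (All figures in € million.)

Y = 1802

MPC = (2350.14 − 2172.54)/(2911 − 2671) = 177.6/240 = 0.74
a = 2172.54 − 0.74(2671) = 196
Equilibrium: Y = 196 + 0.74Y + 272.52
0.26Y = 468.52, so Y = 468.52/0.26 = 1802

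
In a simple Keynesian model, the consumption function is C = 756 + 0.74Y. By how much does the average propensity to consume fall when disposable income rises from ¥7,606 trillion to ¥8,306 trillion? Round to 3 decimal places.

ΔAPC = 0.008

At Y = 7606: C = 756 + 0.74(7606) = 6384.44, APC = 6384.44/7606 = 0.8394
At Y = 8306: C = 6902.44, APC = 6902.44/8306 = 0.8310
Fall in APC = 0.8394 − 0.8310 = 0.0084 ≈ 0.008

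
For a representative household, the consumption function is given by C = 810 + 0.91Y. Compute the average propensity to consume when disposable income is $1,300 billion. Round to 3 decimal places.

C = 810 + 0.91(1300) = 1993
APC = C/Y = 1993/1300 = 1.533

APC = 1.533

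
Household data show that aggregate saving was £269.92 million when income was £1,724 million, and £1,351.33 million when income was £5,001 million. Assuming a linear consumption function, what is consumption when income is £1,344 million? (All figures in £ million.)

MPS = ΔS/ΔY = (1351.33 − 269.92)/(5001 − 1724) = 1081.41/3277 = 0.33
MPC = 1 − MPS = 0.67
Autonomous saving = 269.92 − 0.33(1724) = -299, so a = 299
C = 299 + 0.67(1344) = 299 + 900.48 = 1199.48

C = 1199.48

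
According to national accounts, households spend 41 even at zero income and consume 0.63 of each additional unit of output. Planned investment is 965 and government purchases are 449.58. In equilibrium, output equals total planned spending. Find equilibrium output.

Y = 3934

Y = C + I + G = 41 + 0.63Y + 965 + 449.58
Y − 0.63Y = 1455.58
0.37Y = 1455.58, so Y = 1455.58/0.37 = 3934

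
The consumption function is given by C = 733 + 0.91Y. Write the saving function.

S = Y − C = Y − (733 + 0.91Y) = -733 + (1 − 0.91)Y

S = -733 + 0.09Y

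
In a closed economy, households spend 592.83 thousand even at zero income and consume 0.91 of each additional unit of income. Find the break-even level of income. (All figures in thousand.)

At break-even, C = Y: 592.83 + 0.91Y = Y
0.09Y = 592.83, so Y = 592.83/0.09 = 6587

Y = 6587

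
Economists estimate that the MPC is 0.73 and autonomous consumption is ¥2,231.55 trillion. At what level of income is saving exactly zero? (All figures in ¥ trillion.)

Y = 8265

At break-even, C = Y: 2231.55 + 0.73Y = Y
0.27Y = 2231.55, so Y = 2231.55/0.27 = 8265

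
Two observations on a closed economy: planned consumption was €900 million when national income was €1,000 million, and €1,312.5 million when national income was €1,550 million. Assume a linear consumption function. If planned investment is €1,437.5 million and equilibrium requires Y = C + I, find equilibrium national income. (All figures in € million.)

Y = 6350

MPC = (1312.5 − 900)/(1550 − 1000) = 412.5/550 = 0.75
a = 900 − 0.75(1000) = 150
Equilibrium: Y = 150 + 0.75Y + 1437.5
0.25Y = 1587.5, so Y = 1587.5/0.25 = 6350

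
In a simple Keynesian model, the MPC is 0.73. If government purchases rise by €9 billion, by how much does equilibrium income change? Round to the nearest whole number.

The multiplier is 1/(1 − MPC) = 1/0.27.
ΔY = 9/0.27 = 33.33 ≈ 33

ΔY ≈ 33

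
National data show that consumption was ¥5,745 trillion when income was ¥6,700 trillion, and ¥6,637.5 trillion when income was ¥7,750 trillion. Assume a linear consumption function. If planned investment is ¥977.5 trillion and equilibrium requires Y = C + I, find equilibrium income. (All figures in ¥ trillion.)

MPC = (6637.5 − 5745)/(7750 − 6700) = 892.5/1050 = 0.85
a = 5745 − 0.85(6700) = 50
Equilibrium: Y = 50 + 0.85Y + 977.5
0.15Y = 1027.5, so Y = 1027.5/0.15 = 6850

Y = 6850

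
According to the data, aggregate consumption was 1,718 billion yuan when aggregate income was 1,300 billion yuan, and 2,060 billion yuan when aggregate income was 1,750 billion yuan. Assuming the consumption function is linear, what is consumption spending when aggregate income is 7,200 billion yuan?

C = 6202

MPC = (2060 − 1718)/(1750 − 1300) = 342/450 = 0.76
a = 1718 − 0.76(1300) = 1718 − 988 = 730
C = 730 + 0.76(7200) = 730 + 5472 = 6202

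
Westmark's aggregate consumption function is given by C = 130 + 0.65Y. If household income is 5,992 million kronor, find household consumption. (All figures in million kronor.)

C = 4024.8

C = 130 + 0.65(5992) = 130 + 3894.8 = 4024.8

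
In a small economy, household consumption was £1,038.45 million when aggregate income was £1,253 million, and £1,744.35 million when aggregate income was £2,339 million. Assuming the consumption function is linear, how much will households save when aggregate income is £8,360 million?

S = 2702

MPC = (1744.35 − 1038.45)/(2339 − 1253) = 705.9/1086 = 0.65
a = 1038.45 − 0.65(1253) = 1038.45 − 814.45 = 224
C = 224 + 0.65(8360) = 5658
S = 8360 − 5658 = 2702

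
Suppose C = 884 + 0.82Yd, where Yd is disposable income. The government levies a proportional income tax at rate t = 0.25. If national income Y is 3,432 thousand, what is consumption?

Yd = (1 − 0.25)(3432) = 0.75(3432) = 2574
C = 884 + 0.82(2574) = 884 + 2110.68 = 2994.68

C = 2994.68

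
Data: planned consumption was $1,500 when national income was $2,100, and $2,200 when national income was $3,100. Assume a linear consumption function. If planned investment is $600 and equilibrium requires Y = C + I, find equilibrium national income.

MPC = (2200 − 1500)/(3100 − 2100) = 700/1000 = 0.7
a = 1500 − 0.7(2100) = 30
Equilibrium: Y = 30 + 0.7Y + 600
0.3Y = 630, so Y = 630/0.3 = 2100

Y = 2100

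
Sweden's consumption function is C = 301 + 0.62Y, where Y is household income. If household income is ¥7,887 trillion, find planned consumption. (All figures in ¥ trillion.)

C = 301 + 0.62(7887) = 301 + 4889.94 = 5190.94

C = 5190.94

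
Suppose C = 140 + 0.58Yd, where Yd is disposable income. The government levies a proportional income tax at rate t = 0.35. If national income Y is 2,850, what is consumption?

C = 1214.45

Yd = (1 − 0.35)(2850) = 0.65(2850) = 1852.5
C = 140 + 0.58(1852.5) = 140 + 1074.45 = 1214.45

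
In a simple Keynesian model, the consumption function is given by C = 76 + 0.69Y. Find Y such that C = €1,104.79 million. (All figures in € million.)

76 + 0.69Y = 1104.79
0.69Y = 1028.79, so Y = 1028.79/0.69 = 1491

Y = 1491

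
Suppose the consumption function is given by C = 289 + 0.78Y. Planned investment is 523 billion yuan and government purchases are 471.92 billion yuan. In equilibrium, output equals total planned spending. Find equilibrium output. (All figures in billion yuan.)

Y = 5836

Y = C + I + G = 289 + 0.78Y + 523 + 471.92
Y − 0.78Y = 1283.92
0.22Y = 1283.92, so Y = 1283.92/0.22 = 5836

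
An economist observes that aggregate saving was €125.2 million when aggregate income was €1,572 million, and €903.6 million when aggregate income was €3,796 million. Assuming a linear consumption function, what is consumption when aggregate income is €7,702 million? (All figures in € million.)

C = 5431.3

MPS = ΔS/ΔY = (903.6 − 125.2)/(3796 − 1572) = 778.4/2224 = 0.35
MPC = 1 − MPS = 0.65
Autonomous saving = 125.2 − 0.35(1572) = -425, so a = 425
C = 425 + 0.65(7702) = 425 + 5006.3 = 5431.3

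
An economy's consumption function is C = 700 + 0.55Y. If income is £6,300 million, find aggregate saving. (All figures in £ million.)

C = 700 + 0.55(6300) = 700 + 3465 = 4165
S = Y − C = 6300 − 4165 = 2135

S = 2135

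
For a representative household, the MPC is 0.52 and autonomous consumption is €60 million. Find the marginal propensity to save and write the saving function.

MPS = 1 − MPC = 1 − 0.52 = 0.48
S = Y − C = -60 + 0.48Y

MPS = 0.48; S = -60 + 0.48Y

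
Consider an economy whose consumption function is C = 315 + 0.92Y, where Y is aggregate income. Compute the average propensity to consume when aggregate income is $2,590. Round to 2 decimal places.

C = 315 + 0.92(2590) = 2697.8
APC = C/Y = 2697.8/2590 = 1.04

APC = 1.04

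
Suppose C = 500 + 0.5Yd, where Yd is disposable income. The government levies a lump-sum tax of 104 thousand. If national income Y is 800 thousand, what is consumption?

C = 848

Yd = Y − T = 800 − 104 = 696
C = 500 + 0.5(696) = 500 + 348 = 848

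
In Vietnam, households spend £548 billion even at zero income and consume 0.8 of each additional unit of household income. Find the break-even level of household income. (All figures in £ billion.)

Y = 2740

At break-even, C = Y: 548 + 0.8Y = Y
0.2Y = 548, so Y = 548/0.2 = 2740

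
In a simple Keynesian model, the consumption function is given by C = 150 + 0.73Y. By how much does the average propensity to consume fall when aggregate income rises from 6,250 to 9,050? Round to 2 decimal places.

ΔAPC = 0.01

At Y = 6250: C = 150 + 0.73(6250) = 4712.5, APC = 4712.5/6250 = 0.754
At Y = 9050: C = 6756.5, APC = 6756.5/9050 = 0.747
Fall in APC = 0.754 − 0.747 = 0.007 ≈ 0.01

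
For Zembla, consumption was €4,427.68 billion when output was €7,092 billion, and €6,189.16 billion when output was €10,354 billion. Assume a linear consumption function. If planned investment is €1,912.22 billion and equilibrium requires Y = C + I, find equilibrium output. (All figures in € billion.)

MPC = (6189.16 − 4427.68)/(10354 − 7092) = 1761.48/3262 = 0.54
a = 4427.68 − 0.54(7092) = 598
Equilibrium: Y = 598 + 0.54Y + 1912.22
0.46Y = 2510.22, so Y = 2510.22/0.46 = 5457

Y = 5457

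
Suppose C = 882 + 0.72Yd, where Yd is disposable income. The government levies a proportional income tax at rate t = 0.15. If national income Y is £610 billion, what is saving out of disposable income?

S = -736.82

Yd = (1 − 0.15)(610) = 0.85(610) = 518.5
C = 882 + 0.72(518.5) = 882 + 373.32 = 1255.32
S = Yd − C = 518.5 − 1255.32 = -736.82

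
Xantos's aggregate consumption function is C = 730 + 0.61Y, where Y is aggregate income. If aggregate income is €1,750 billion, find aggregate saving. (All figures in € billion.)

S = -47.5

C = 730 + 0.61(1750) = 730 + 1067.5 = 1797.5
S = Y − C = 1750 − 1797.5 = -47.5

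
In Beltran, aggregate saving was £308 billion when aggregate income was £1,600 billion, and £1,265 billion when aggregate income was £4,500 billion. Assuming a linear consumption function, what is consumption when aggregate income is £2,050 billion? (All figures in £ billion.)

MPS = ΔS/ΔY = (1265 − 308)/(4500 − 1600) = 957/2900 = 0.33
MPC = 1 − MPS = 0.67
Autonomous saving = 308 − 0.33(1600) = -220, so a = 220
C = 220 + 0.67(2050) = 220 + 1373.5 = 1593.5

C = 1593.5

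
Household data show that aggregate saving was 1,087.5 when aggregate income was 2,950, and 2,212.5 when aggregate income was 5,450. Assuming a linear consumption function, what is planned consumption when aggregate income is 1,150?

MPS = ΔS/ΔY = (2212.5 − 1087.5)/(5450 − 2950) = 1125/2500 = 0.45
MPC = 1 − MPS = 0.55
Autonomous saving = 1087.5 − 0.45(2950) = -240, so a = 240
C = 240 + 0.55(1150) = 240 + 632.5 = 872.5

C = 872.5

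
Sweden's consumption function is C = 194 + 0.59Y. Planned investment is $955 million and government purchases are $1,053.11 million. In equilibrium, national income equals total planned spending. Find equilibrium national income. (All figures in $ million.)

Y = 5371

Y = C + I + G = 194 + 0.59Y + 955 + 1053.11
Y − 0.59Y = 2202.11
0.41Y = 2202.11, so Y = 2202.11/0.41 = 5371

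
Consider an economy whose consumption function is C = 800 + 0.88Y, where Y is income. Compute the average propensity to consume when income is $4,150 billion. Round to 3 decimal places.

C = 800 + 0.88(4150) = 4452
APC = C/Y = 4452/4150 = 1.073

APC = 1.073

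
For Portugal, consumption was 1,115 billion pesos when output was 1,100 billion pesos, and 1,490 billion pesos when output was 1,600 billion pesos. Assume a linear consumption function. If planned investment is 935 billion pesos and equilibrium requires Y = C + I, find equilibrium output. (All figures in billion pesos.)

MPC = (1490 − 1115)/(1600 − 1100) = 375/500 = 0.75
a = 1115 − 0.75(1100) = 290
Equilibrium: Y = 290 + 0.75Y + 935
0.25Y = 1225, so Y = 1225/0.25 = 4900

Y = 4900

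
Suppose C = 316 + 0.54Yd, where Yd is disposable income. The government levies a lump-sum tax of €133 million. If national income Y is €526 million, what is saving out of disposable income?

S = -135.22

Yd = Y − T = 526 − 133 = 393
C = 316 + 0.54(393) = 316 + 212.22 = 528.22
S = Yd − C = 393 − 528.22 = -135.22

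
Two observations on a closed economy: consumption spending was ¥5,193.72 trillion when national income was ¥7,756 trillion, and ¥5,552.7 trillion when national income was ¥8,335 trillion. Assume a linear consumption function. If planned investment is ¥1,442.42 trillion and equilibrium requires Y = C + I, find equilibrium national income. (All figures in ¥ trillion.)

Y = 4809

MPC = (5552.7 − 5193.72)/(8335 − 7756) = 358.98/579 = 0.62
a = 5193.72 − 0.62(7756) = 385
Equilibrium: Y = 385 + 0.62Y + 1442.42
0.38Y = 1827.42, so Y = 1827.42/0.38 = 4809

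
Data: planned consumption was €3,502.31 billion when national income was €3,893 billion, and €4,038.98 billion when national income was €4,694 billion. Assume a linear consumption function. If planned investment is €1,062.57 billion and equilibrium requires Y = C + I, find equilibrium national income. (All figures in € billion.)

Y = 5929

MPC = (4038.98 − 3502.31)/(4694 − 3893) = 536.67/801 = 0.67
a = 3502.31 − 0.67(3893) = 894
Equilibrium: Y = 894 + 0.67Y + 1062.57
0.33Y = 1956.57, so Y = 1956.57/0.33 = 5929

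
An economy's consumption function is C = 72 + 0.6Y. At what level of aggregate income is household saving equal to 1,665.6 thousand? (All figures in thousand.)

Y = 4344

S = Y − C = -72 + 0.4Y
-72 + 0.4Y = 1665.6, so 0.4Y = 1737.6 and Y = 4344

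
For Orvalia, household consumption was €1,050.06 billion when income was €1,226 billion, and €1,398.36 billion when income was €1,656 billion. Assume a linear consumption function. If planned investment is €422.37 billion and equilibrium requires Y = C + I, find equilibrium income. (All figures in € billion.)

MPC = (1398.36 − 1050.06)/(1656 − 1226) = 348.3/430 = 0.81
a = 1050.06 − 0.81(1226) = 57
Equilibrium: Y = 57 + 0.81Y + 422.37
0.19Y = 479.37, so Y = 479.37/0.19 = 2523

Y = 2523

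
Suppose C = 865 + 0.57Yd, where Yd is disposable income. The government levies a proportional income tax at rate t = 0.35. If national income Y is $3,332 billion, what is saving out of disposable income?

Yd = (1 − 0.35)(3332) = 0.65(3332) = 2165.8
C = 865 + 0.57(2165.8) = 865 + 1234.506 = 2099.506
S = Yd − C = 2165.8 − 2099.506 = 66.294

S = 66.294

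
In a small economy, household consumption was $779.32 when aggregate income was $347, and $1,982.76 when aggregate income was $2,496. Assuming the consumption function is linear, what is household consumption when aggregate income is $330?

MPC = (1982.76 − 779.32)/(2496 − 347) = 1203.44/2149 = 0.56
a = 779.32 − 0.56(347) = 779.32 − 194.32 = 585
C = 585 + 0.56(330) = 585 + 184.8 = 769.8

C = 769.8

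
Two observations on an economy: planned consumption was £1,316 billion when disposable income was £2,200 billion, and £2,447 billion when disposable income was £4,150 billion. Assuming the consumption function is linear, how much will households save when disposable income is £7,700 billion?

S = 3194

MPC = (2447 − 1316)/(4150 − 2200) = 1131/1950 = 0.58
a = 1316 − 0.58(2200) = 1316 − 1276 = 40
C = 40 + 0.58(7700) = 4506
S = 7700 − 4506 = 3194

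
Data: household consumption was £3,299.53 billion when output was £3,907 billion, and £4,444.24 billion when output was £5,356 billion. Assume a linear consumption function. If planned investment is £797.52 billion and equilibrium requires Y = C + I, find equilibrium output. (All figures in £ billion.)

Y = 4812

MPC = (4444.24 − 3299.53)/(5356 − 3907) = 1144.71/1449 = 0.79
a = 3299.53 − 0.79(3907) = 213
Equilibrium: Y = 213 + 0.79Y + 797.52
0.21Y = 1010.52, so Y = 1010.52/0.21 = 4812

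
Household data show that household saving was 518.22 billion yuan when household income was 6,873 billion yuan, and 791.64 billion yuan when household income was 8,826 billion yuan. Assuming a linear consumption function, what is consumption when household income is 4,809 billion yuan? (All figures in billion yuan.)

MPS = ΔS/ΔY = (791.64 − 518.22)/(8826 − 6873) = 273.42/1953 = 0.14
MPC = 1 − MPS = 0.86
Autonomous saving = 518.22 − 0.14(6873) = -444, so a = 444
C = 444 + 0.86(4809) = 444 + 4135.74 = 4579.74

C = 4579.74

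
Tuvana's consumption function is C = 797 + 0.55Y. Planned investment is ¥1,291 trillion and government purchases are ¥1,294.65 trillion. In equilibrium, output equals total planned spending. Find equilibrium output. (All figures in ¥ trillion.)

Y = 7517

Y = C + I + G = 797 + 0.55Y + 1291 + 1294.65
Y − 0.55Y = 3382.65
0.45Y = 3382.65, so Y = 3382.65/0.45 = 7517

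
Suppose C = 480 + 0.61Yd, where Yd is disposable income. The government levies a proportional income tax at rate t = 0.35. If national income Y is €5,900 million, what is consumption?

Yd = (1 − 0.35)(5900) = 0.65(5900) = 3835
C = 480 + 0.61(3835) = 480 + 2339.35 = 2819.35

C = 2819.35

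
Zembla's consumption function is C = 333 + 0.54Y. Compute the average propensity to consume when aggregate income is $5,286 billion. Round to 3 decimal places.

C = 333 + 0.54(5286) = 3187.44
APC = C/Y = 3187.44/5286 = 0.603

APC = 0.603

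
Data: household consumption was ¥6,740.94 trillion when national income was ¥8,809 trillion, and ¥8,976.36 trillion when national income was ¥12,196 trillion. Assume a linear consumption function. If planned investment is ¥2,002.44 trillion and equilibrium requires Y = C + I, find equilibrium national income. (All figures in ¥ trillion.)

MPC = (8976.36 − 6740.94)/(12196 − 8809) = 2235.42/3387 = 0.66
a = 6740.94 − 0.66(8809) = 927
Equilibrium: Y = 927 + 0.66Y + 2002.44
0.34Y = 2929.44, so Y = 2929.44/0.34 = 8616

Y = 8616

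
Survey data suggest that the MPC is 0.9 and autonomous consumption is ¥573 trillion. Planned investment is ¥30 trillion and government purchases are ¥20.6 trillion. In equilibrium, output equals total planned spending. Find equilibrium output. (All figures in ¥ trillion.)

Y = 6236

Y = C + I + G = 573 + 0.9Y + 30 + 20.6
Y − 0.9Y = 623.6
0.1Y = 623.6, so Y = 623.6/0.1 = 6236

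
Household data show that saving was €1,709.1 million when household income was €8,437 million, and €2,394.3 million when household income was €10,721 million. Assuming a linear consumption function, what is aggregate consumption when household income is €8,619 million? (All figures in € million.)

MPS = ΔS/ΔY = (2394.3 − 1709.1)/(10721 − 8437) = 685.2/2284 = 0.3
MPC = 1 − MPS = 0.7
Autonomous saving = 1709.1 − 0.3(8437) = -822, so a = 822
C = 822 + 0.7(8619) = 822 + 6033.3 = 6855.3

C = 6855.3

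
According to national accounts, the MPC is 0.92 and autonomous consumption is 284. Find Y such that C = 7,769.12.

284 + 0.92Y = 7769.12
0.92Y = 7485.12, so Y = 7485.12/0.92 = 8136

Y = 8136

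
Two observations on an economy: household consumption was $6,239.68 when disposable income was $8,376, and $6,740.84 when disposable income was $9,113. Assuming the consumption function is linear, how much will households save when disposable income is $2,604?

S = 289.28

MPC = (6740.84 − 6239.68)/(9113 − 8376) = 501.16/737 = 0.68
a = 6239.68 − 0.68(8376) = 6239.68 − 5695.68 = 544
C = 544 + 0.68(2604) = 2314.72
S = 2604 − 2314.72 = 289.28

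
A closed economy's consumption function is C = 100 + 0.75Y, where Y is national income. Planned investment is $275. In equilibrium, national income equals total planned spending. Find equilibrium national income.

Y = C + I = 100 + 0.75Y + 275
Y − 0.75Y = 375
0.25Y = 375, so Y = 375/0.25 = 1500

Y = 1500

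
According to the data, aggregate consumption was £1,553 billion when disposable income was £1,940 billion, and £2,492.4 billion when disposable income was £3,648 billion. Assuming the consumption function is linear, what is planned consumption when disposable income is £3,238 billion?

MPC = (2492.4 − 1553)/(3648 − 1940) = 939.4/1708 = 0.55
a = 1553 − 0.55(1940) = 1553 − 1067 = 486
C = 486 + 0.55(3238) = 486 + 1780.9 = 2266.9

C = 2266.9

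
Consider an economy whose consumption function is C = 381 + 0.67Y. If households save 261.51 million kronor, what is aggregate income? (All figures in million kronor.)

S = Y − C = -381 + 0.33Y
-381 + 0.33Y = 261.51, so 0.33Y = 642.51 and Y = 1947

Y = 1947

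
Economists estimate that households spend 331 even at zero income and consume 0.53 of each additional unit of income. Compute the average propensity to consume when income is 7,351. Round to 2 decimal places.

APC = 0.58

C = 331 + 0.53(7351) = 4227.03
APC = C/Y = 4227.03/7351 = 0.58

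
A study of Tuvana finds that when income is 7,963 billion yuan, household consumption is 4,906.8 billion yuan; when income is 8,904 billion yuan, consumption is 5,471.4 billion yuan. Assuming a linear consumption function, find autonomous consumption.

a = 129

MPC = ΔC/ΔY = (5471.4 − 4906.8)/(8904 − 7963) = 564.6/941 = 0.6
a = C − MPC·Y = 4906.8 − 0.6(7963) = 4906.8 − 4777.8 = 129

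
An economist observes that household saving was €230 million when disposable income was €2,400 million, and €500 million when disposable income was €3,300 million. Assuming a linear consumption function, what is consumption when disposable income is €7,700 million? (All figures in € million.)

MPS = ΔS/ΔY = (500 − 230)/(3300 − 2400) = 270/900 = 0.3
MPC = 1 − MPS = 0.7
Autonomous saving = 230 − 0.3(2400) = -490, so a = 490
C = 490 + 0.7(7700) = 490 + 5390 = 5880

C = 5880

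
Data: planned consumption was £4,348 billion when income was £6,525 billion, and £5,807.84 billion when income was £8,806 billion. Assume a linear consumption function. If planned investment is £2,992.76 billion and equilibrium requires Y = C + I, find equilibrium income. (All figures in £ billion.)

Y = 8791

MPC = (5807.84 − 4348)/(8806 − 6525) = 1459.84/2281 = 0.64
a = 4348 − 0.64(6525) = 172
Equilibrium: Y = 172 + 0.64Y + 2992.76
0.36Y = 3164.76, so Y = 3164.76/0.36 = 8791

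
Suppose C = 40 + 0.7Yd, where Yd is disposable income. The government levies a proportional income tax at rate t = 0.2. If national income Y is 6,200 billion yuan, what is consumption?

C = 3512

Yd = (1 − 0.2)(6200) = 0.8(6200) = 4960
C = 40 + 0.7(4960) = 40 + 3472 = 3512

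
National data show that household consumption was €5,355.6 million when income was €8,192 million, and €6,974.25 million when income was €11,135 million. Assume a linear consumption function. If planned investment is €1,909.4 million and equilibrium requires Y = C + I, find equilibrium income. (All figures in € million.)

Y = 6132

MPC = (6974.25 − 5355.6)/(11135 − 8192) = 1618.65/2943 = 0.55
a = 5355.6 − 0.55(8192) = 850
Equilibrium: Y = 850 + 0.55Y + 1909.4
0.45Y = 2759.4, so Y = 2759.4/0.45 = 6132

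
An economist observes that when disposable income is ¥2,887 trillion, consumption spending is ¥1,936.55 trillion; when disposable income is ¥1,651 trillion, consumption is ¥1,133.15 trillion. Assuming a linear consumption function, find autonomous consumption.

a = 60

MPC = ΔC/ΔY = (1936.55 − 1133.15)/(2887 − 1651) = 803.4/1236 = 0.65
a = C − MPC·Y = 1133.15 − 0.65(1651) = 1133.15 − 1073.15 = 60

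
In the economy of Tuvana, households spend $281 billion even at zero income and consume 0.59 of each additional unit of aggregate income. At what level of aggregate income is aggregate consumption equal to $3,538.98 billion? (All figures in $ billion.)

Y = 5522

281 + 0.59Y = 3538.98
0.59Y = 3257.98, so Y = 3257.98/0.59 = 5522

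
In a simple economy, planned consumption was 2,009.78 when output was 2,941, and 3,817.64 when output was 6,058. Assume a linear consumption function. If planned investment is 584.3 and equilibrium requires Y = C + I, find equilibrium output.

Y = 2115

MPC = (3817.64 − 2009.78)/(6058 − 2941) = 1807.86/3117 = 0.58
a = 2009.78 − 0.58(2941) = 304
Equilibrium: Y = 304 + 0.58Y + 584.3
0.42Y = 888.3, so Y = 888.3/0.42 = 2115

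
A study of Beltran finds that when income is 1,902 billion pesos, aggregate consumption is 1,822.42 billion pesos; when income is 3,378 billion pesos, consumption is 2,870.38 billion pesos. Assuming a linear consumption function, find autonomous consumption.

MPC = ΔC/ΔY = (2870.38 − 1822.42)/(3378 − 1902) = 1047.96/1476 = 0.71
a = C − MPC·Y = 1822.42 − 0.71(1902) = 1822.42 − 1350.42 = 472

a = 472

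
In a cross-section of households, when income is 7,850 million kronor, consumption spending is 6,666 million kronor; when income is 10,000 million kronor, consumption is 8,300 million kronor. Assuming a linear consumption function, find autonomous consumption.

MPC = ΔC/ΔY = (8300 − 6666)/(10000 − 7850) = 1634/2150 = 0.76
a = C − MPC·Y = 6666 − 0.76(7850) = 6666 − 5966 = 700

a = 700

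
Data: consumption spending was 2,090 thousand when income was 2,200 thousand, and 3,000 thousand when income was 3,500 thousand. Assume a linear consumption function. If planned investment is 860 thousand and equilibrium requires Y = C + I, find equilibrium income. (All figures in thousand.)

Y = 4700

MPC = (3000 − 2090)/(3500 − 2200) = 910/1300 = 0.7
a = 2090 − 0.7(2200) = 550
Equilibrium: Y = 550 + 0.7Y + 860
0.3Y = 1410, so Y = 1410/0.3 = 4700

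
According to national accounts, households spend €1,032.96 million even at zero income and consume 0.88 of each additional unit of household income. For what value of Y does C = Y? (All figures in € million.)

Y = 8608

At break-even, C = Y: 1032.96 + 0.88Y = Y
0.12Y = 1032.96, so Y = 1032.96/0.12 = 8608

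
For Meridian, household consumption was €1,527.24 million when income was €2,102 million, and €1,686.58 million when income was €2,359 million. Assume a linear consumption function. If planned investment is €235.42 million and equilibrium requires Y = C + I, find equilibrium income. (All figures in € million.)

Y = 1209

MPC = (1686.58 − 1527.24)/(2359 − 2102) = 159.34/257 = 0.62
a = 1527.24 − 0.62(2102) = 224
Equilibrium: Y = 224 + 0.62Y + 235.42
0.38Y = 459.42, so Y = 459.42/0.38 = 1209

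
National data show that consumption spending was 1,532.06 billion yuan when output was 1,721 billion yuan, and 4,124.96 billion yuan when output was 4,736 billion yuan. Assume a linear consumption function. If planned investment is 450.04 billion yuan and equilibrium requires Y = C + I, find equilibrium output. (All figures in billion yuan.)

Y = 3586

MPC = (4124.96 − 1532.06)/(4736 − 1721) = 2592.9/3015 = 0.86
a = 1532.06 − 0.86(1721) = 52
Equilibrium: Y = 52 + 0.86Y + 450.04
0.14Y = 502.04, so Y = 502.04/0.14 = 3586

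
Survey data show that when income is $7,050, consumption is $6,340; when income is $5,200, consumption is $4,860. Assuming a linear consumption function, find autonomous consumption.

MPC = ΔC/ΔY = (6340 − 4860)/(7050 − 5200) = 1480/1850 = 0.8
a = C − MPC·Y = 4860 − 0.8(5200) = 4860 − 4160 = 700

a = 700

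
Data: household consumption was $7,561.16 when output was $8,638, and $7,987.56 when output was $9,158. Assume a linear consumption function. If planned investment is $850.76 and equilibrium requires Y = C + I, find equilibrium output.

MPC = (7987.56 − 7561.16)/(9158 − 8638) = 426.4/520 = 0.82
a = 7561.16 − 0.82(8638) = 478
Equilibrium: Y = 478 + 0.82Y + 850.76
0.18Y = 1328.76, so Y = 1328.76/0.18 = 7382

Y = 7382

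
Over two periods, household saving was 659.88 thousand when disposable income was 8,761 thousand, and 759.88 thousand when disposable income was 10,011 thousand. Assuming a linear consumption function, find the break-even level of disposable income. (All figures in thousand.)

MPS = ΔS/ΔY = (759.88 − 659.88)/(10011 − 8761) = 100/1250 = 0.08
MPC = 1 − MPS = 0.92
From S(8761) = 659.88: −a + 0.08(8761) = 659.88, so a = 700.88 − 659.88 = 41
Break-even (S = 0): Y = a/MPS = 41/0.08 = 512.5

Y = 512.5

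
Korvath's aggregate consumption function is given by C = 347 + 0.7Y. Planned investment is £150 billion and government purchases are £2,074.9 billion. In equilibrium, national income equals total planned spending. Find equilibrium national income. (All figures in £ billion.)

Y = C + I + G = 347 + 0.7Y + 150 + 2074.9
Y − 0.7Y = 2571.9
0.3Y = 2571.9, so Y = 2571.9/0.3 = 8573

Y = 8573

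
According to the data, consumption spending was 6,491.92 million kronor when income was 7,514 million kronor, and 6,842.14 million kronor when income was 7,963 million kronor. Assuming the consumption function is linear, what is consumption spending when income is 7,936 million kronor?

MPC = (6842.14 − 6491.92)/(7963 − 7514) = 350.22/449 = 0.78
a = 6491.92 − 0.78(7514) = 6491.92 − 5860.92 = 631
C = 631 + 0.78(7936) = 631 + 6190.08 = 6821.08

C = 6821.08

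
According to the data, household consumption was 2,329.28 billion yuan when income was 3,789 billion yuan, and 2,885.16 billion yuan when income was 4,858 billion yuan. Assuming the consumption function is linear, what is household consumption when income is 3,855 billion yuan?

MPC = (2885.16 − 2329.28)/(4858 − 3789) = 555.88/1069 = 0.52
a = 2329.28 − 0.52(3789) = 2329.28 − 1970.28 = 359
C = 359 + 0.52(3855) = 359 + 2004.6 = 2363.6

C = 2363.6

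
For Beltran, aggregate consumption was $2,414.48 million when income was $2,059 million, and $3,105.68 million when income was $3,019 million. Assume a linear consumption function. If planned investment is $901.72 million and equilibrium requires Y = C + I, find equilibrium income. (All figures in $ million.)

MPC = (3105.68 − 2414.48)/(3019 − 2059) = 691.2/960 = 0.72
a = 2414.48 − 0.72(2059) = 932
Equilibrium: Y = 932 + 0.72Y + 901.72
0.28Y = 1833.72, so Y = 1833.72/0.28 = 6549

Y = 6549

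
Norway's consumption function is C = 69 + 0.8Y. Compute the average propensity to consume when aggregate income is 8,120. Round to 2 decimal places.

C = 69 + 0.8(8120) = 6565
APC = C/Y = 6565/8120 = 0.81

APC = 0.81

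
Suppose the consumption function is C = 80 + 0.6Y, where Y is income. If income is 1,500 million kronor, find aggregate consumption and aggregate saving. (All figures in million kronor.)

C = 980; S = 520

C = 80 + 0.6(1500) = 80 + 900 = 980
S = Y − C = 1500 − 980 = 520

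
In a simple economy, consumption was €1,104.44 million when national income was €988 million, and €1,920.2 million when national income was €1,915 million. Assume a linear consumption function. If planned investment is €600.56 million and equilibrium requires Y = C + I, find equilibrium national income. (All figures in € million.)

MPC = (1920.2 − 1104.44)/(1915 − 988) = 815.76/927 = 0.88
a = 1104.44 − 0.88(988) = 235
Equilibrium: Y = 235 + 0.88Y + 600.56
0.12Y = 835.56, so Y = 835.56/0.12 = 6963

Y = 6963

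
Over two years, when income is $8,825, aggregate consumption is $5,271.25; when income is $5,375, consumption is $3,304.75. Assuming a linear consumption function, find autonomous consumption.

MPC = ΔC/ΔY = (5271.25 − 3304.75)/(8825 − 5375) = 1966.5/3450 = 0.57
a = C − MPC·Y = 3304.75 − 0.57(5375) = 3304.75 − 3063.75 = 241

a = 241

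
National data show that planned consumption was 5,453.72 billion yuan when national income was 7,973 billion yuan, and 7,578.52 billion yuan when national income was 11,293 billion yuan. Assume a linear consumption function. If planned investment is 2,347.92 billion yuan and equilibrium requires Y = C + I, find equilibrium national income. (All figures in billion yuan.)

MPC = (7578.52 − 5453.72)/(11293 − 7973) = 2124.8/3320 = 0.64
a = 5453.72 − 0.64(7973) = 351
Equilibrium: Y = 351 + 0.64Y + 2347.92
0.36Y = 2698.92, so Y = 2698.92/0.36 = 7497

Y = 7497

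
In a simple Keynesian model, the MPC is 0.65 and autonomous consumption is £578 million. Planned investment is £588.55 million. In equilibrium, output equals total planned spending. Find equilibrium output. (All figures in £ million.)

Y = 3333

Y = C + I = 578 + 0.65Y + 588.55
Y − 0.65Y = 1166.55
0.35Y = 1166.55, so Y = 1166.55/0.35 = 3333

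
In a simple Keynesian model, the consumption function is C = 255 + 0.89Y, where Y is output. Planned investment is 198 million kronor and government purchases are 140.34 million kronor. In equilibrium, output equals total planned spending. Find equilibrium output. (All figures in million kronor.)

Y = 5394

Y = C + I + G = 255 + 0.89Y + 198 + 140.34
Y − 0.89Y = 593.34
0.11Y = 593.34, so Y = 593.34/0.11 = 5394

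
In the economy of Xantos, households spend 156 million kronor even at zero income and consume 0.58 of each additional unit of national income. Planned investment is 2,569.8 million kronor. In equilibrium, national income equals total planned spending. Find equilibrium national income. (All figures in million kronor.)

Y = 6490

Y = C + I = 156 + 0.58Y + 2569.8
Y − 0.58Y = 2725.8
0.42Y = 2725.8, so Y = 2725.8/0.42 = 6490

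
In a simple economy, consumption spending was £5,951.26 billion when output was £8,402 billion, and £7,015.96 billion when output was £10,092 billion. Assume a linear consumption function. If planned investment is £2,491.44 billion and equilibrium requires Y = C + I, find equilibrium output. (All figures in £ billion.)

Y = 8512

MPC = (7015.96 − 5951.26)/(10092 − 8402) = 1064.7/1690 = 0.63
a = 5951.26 − 0.63(8402) = 658
Equilibrium: Y = 658 + 0.63Y + 2491.44
0.37Y = 3149.44, so Y = 3149.44/0.37 = 8512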